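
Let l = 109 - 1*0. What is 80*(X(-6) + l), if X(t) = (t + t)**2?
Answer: 20240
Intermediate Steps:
X(t) = 4*t**2 (X(t) = (2*t)**2 = 4*t**2)
l = 109 (l = 109 + 0 = 109)
80*(X(-6) + l) = 80*(4*(-6)**2 + 109) = 80*(4*36 + 109) = 80*(144 + 109) = 80*253 = 20240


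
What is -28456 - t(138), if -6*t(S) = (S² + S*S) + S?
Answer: -22085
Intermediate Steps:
t(S) = -S²/3 - S/6 (t(S) = -((S² + S*S) + S)/6 = -((S² + S²) + S)/6 = -(2*S² + S)/6 = -(S + 2*S²)/6 = -S²/3 - S/6)
-28456 - t(138) = -28456 - (-1)*138*(1 + 2*138)/6 = -28456 - (-1)*138*(1 + 276)/6 = -28456 - (-1)*138*277/6 = -28456 - 1*(-6371) = -28456 + 6371 = -22085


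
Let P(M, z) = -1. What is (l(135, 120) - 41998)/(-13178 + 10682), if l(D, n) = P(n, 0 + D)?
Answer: 41999/2496 ≈ 16.827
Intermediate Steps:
l(D, n) = -1
(l(135, 120) - 41998)/(-13178 + 10682) = (-1 - 41998)/(-13178 + 10682) = -41999/(-2496) = -41999*(-1/2496) = 41999/2496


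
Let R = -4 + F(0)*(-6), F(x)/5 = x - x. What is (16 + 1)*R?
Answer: -68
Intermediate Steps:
F(x) = 0 (F(x) = 5*(x - x) = 5*0 = 0)
R = -4 (R = -4 + 0*(-6) = -4 + 0 = -4)
(16 + 1)*R = (16 + 1)*(-4) = 17*(-4) = -68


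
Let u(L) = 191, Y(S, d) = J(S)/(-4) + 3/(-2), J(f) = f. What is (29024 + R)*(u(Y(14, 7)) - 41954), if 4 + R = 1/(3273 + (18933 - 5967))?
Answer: -6560351727301/5413 ≈ -1.2120e+9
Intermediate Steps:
Y(S, d) = -3/2 - S/4 (Y(S, d) = S/(-4) + 3/(-2) = S*(-1/4) + 3*(-1/2) = -S/4 - 3/2 = -3/2 - S/4)
R = -64955/16239 (R = -4 + 1/(3273 + (18933 - 5967)) = -4 + 1/(3273 + 12966) = -4 + 1/16239 = -64955/16239 ≈ -3.9999)
(29024 + R)*(u(Y(14, 7)) - 41954) = (29024 - 64955/16239)*(191 - 41954) = (471255781/16239)*(-41763) = -6560351727301/5413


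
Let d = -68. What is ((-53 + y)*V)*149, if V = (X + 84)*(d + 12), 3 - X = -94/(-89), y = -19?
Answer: 4595274432/89 ≈ 5.1632e+7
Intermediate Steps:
X = 173/89 (X = 3 - (-94)/(-89) = 3 - (-94)*(-1)/89 = 3 - 1*94/89 = 3 - 94/89 = 173/89 ≈ 1.9438)
V = -428344/89 (V = (173/89 + 84)*(-68 + 12) = (7649/89)*(-56) = -428344/89 ≈ -4812.9)
((-53 + y)*V)*149 = ((-53 - 19)*(-428344/89))*149 = -72*(-428344/89)*149 = (30840768/89)*149 = 4595274432/89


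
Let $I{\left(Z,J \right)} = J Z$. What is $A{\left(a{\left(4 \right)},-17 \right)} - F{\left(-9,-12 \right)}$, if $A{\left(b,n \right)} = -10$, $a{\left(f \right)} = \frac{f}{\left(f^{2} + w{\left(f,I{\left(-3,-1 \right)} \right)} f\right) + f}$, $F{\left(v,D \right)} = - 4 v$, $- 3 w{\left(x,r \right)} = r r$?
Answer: $-46$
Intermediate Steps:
$w{\left(x,r \right)} = - \frac{r^{2}}{3}$ ($w{\left(x,r \right)} = - \frac{r r}{3} = - \frac{r^{2}}{3}$)
$a{\left(f \right)} = \frac{f}{f^{2} - 2 f}$ ($a{\left(f \right)} = \frac{f}{\left(f^{2} + - \frac{\left(\left(-1\right) \left(-3\right)\right)^{2}}{3} f\right) + f} = \frac{f}{\left(f^{2} + - \frac{3^{2}}{3} f\right) + f} = \frac{f}{\left(f^{2} + \left(- \frac{1}{3}\right) 9 f\right) + f} = \frac{f}{\left(f^{2} - 3 f\right) + f} = \frac{f}{f^{2} - 2 f}$)
$A{\left(a{\left(4 \right)},-17 \right)} - F{\left(-9,-12 \right)} = -10 - \left(-4\right) \left(-9\right) = -10 - 36 = -46$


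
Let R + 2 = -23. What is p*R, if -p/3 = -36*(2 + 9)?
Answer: -29700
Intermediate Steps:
R = -25 (R = -2 - 23 = -25)
p = 1188 (p = -(-108)*(2 + 9) = -(-108)*11 = -3*(-396) = 1188)
p*R = 1188*(-25) = -29700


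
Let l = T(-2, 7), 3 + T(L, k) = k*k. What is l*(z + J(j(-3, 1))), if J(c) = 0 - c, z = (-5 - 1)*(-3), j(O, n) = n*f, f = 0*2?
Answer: 828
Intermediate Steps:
f = 0
j(O, n) = 0 (j(O, n) = n*0 = 0)
z = 18 (z = -6*(-3) = 18)
J(c) = -c
T(L, k) = -3 + k² (T(L, k) = -3 + k*k = -3 + k²)
l = 46 (l = -3 + 7² = -3 + 49 = 46)
l*(z + J(j(-3, 1))) = 46*(18 - 1*0) = 46*(18 + 0) = 46*18 = 828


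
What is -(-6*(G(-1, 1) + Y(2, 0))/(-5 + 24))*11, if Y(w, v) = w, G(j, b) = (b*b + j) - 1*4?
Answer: -132/19 ≈ -6.9474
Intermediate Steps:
G(j, b) = -4 + j + b**2 (G(j, b) = (b**2 + j) - 4 = (j + b**2) - 4 = -4 + j + b**2)
-(-6*(G(-1, 1) + Y(2, 0))/(-5 + 24))*11 = -(-6*((-4 - 1 + 1**2) + 2)/(-5 + 24))*11 = -(-6*((-4 - 1 + 1) + 2)/19)*11 = -(-6*(-4 + 2)/19)*11 = -(-(-12)/19)*11 = -(-6*(-2/19))*11 = -12*11/19 = -1*132/19 = -132/19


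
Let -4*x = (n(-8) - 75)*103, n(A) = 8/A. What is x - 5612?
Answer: -3655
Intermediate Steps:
x = 1957 (x = -(8/(-8) - 75)*103/4 = -(8*(-⅛) - 75)*103/4 = -(-1 - 75)*103/4 = -(-19)*103 = -¼*(-7828) = 1957)
x - 5612 = 1957 - 5612 = -3655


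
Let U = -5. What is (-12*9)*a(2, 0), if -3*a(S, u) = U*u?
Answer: 0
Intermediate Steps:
a(S, u) = 5*u/3 (a(S, u) = -(-5)*u/3 = 5*u/3)
(-12*9)*a(2, 0) = (-12*9)*((5/3)*0) = -108*0 = 0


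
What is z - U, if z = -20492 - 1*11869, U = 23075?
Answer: -55436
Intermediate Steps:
z = -32361 (z = -20492 - 11869 = -32361)
z - U = -32361 - 1*23075 = -32361 - 23075 = -55436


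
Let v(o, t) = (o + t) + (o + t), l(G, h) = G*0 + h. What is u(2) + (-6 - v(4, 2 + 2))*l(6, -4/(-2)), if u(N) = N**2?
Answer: -40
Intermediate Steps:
l(G, h) = h (l(G, h) = 0 + h = h)
v(o, t) = 2*o + 2*t
u(2) + (-6 - v(4, 2 + 2))*l(6, -4/(-2)) = 2**2 + (-6 - (2*4 + 2*(2 + 2)))*(-4/(-2)) = 4 + (-6 - (8 + 2*4))*(-4*(-1/2)) = 4 + (-6 - (8 + 8))*2 = 4 + (-6 - 1*16)*2 = 4 + (-6 - 16)*2 = 4 - 22*2 = 4 - 44 = -40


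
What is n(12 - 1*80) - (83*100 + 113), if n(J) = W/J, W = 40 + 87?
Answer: -572211/68 ≈ -8414.9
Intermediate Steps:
W = 127
n(J) = 127/J
n(12 - 1*80) - (83*100 + 113) = 127/(12 - 1*80) - (83*100 + 113) = 127/(12 - 80) - (8300 + 113) = 127/(-68) - 1*8413 = 127*(-1/68) - 8413 = -127/68 - 8413 = -572211/68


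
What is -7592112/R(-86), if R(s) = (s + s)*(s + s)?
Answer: -474507/1849 ≈ -256.63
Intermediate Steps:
R(s) = 4*s**2 (R(s) = (2*s)*(2*s) = 4*s**2)
-7592112/R(-86) = -7592112/(4*(-86)**2) = -7592112/(4*7396) = -7592112/29584 = -7592112*1/29584 = -474507/1849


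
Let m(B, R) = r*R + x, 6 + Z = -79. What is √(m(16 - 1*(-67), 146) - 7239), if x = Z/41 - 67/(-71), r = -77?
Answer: I*√156616105369/2911 ≈ 135.95*I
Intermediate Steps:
Z = -85 (Z = -6 - 79 = -85)
x = -3288/2911 (x = -85/41 - 67/(-71) = -85*1/41 - 67*(-1/71) = -85/41 + 67/71 = -3288/2911 ≈ -1.1295)
m(B, R) = -3288/2911 - 77*R (m(B, R) = -77*R - 3288/2911 = -3288/2911 - 77*R)
√(m(16 - 1*(-67), 146) - 7239) = √((-3288/2911 - 77*146) - 7239) = √((-3288/2911 - 11242) - 7239) = √(-32728750/2911 - 7239) = √(-53801479/2911) = I*√156616105369/2911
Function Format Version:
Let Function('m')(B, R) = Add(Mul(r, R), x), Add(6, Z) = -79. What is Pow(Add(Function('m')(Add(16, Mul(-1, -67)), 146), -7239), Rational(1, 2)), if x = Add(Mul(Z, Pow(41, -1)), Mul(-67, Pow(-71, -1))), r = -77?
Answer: Mul(Rational(1, 2911), I, Pow(156616105369, Rational(1, 2))) ≈ Mul(135.95, I)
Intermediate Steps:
Z = -85 (Z = Add(-6, -79) = -85)
x = Rational(-3288, 2911) (x = Add(Mul(-85, Pow(41, -1)), Mul(-67, Pow(-71, -1))) = Add(Mul(-85, Rational(1, 41)), Mul(-67, Rational(-1, 71))) = Add(Rational(-85, 41), Rational(67, 71)) = Rational(-3288, 2911) ≈ -1.1295)
Function('m')(B, R) = Add(Rational(-3288, 2911), Mul(-77, R)) (Function('m')(B, R) = Add(Mul(-77, R), Rational(-3288, 2911)) = Add(Rational(-3288, 2911), Mul(-77, R)))
Pow(Add(Function('m')(Add(16, Mul(-1, -67)), 146), -7239), Rational(1, 2)) = Pow(Add(Add(Rational(-3288, 2911), Mul(-77, 146)), -7239), Rational(1, 2)) = Pow(Add(Add(Rational(-3288, 2911), -11242), -7239), Rational(1, 2)) = Pow(Add(Rational(-32728750, 2911), -7239), Rational(1, 2)) = Pow(Rational(-53801479, 2911), Rational(1, 2)) = Mul(Rational(1, 2911), I, Pow(156616105369, Rational(1, 2)))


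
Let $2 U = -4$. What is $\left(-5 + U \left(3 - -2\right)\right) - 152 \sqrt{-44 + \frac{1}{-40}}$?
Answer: $-15 - \frac{38 i \sqrt{17610}}{5} \approx -15.0 - 1008.5 i$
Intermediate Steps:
$U = -2$ ($U = \frac{1}{2} \left(-4\right) = -2$)
$\left(-5 + U \left(3 - -2\right)\right) - 152 \sqrt{-44 + \frac{1}{-40}} = \left(-5 - 2 \left(3 - -2\right)\right) - 152 \sqrt{-44 + \frac{1}{-40}} = \left(-5 - 2 \left(3 + 2\right)\right) - 152 \sqrt{-44 - \frac{1}{40}} = \left(-5 - 10\right) - 152 \sqrt{- \frac{1761}{40}} = \left(-5 - 10\right) - 152 \frac{i \sqrt{17610}}{20} = -15 - \frac{38 i \sqrt{17610}}{5}$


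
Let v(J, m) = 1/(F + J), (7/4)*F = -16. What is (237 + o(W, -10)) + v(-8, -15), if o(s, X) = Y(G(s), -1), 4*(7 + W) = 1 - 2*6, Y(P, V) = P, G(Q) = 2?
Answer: 28673/120 ≈ 238.94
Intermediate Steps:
F = -64/7 (F = (4/7)*(-16) = -64/7 ≈ -9.1429)
W = -39/4 (W = -7 + (1 - 2*6)/4 = -7 + (1 - 12)/4 = -7 + (¼)*(-11) = -7 - 11/4 = -39/4 ≈ -9.7500)
o(s, X) = 2
v(J, m) = 1/(-64/7 + J)
(237 + o(W, -10)) + v(-8, -15) = (237 + 2) + 7/(-64 + 7*(-8)) = 239 + 7/(-64 - 56) = 239 + 7/(-120) = 239 + 7*(-1/120) = 239 - 7/120 = 28673/120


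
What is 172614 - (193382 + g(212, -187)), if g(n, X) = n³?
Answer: -9548896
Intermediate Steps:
172614 - (193382 + g(212, -187)) = 172614 - (193382 + 212³) = 172614 - (193382 + 9528128) = 172614 - 1*9721510 = 172614 - 9721510 = -9548896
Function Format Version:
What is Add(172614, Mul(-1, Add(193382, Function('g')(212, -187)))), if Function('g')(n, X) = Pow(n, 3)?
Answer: -9548896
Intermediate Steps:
Add(172614, Mul(-1, Add(193382, Function('g')(212, -187)))) = Add(172614, Mul(-1, Add(193382, Pow(212, 3)))) = Add(172614, Mul(-1, Add(193382, 9528128))) = Add(172614, Mul(-1, 9721510)) = Add(172614, -9721510) = -9548896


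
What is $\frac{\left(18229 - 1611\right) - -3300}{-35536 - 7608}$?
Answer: $- \frac{9959}{21572} \approx -0.46166$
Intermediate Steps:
$\frac{\left(18229 - 1611\right) - -3300}{-35536 - 7608} = \frac{16618 + 3300}{-43144} = 19918 \left(- \frac{1}{43144}\right) = - \frac{9959}{21572}$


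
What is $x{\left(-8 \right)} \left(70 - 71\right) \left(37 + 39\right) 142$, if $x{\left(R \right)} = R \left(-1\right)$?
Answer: $-86336$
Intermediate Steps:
$x{\left(R \right)} = - R$
$x{\left(-8 \right)} \left(70 - 71\right) \left(37 + 39\right) 142 = \left(-1\right) \left(-8\right) \left(70 - 71\right) \left(37 + 39\right) 142 = 8 \left(\left(-1\right) 76\right) 142 = 8 \left(-76\right) 142 = \left(-608\right) 142 = -86336$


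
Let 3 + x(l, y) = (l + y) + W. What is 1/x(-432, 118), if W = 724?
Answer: 1/407 ≈ 0.0024570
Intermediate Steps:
x(l, y) = 721 + l + y (x(l, y) = -3 + ((l + y) + 724) = -3 + (724 + l + y) = 721 + l + y)
1/x(-432, 118) = 1/(721 - 432 + 118) = 1/407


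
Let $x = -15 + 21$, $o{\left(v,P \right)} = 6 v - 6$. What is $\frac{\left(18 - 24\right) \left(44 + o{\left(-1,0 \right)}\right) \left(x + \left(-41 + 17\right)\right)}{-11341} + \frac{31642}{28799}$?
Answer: $\frac{259322578}{326609459} \approx 0.79398$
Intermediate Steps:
$o{\left(v,P \right)} = -6 + 6 v$
$x = 6$
$\frac{\left(18 - 24\right) \left(44 + o{\left(-1,0 \right)}\right) \left(x + \left(-41 + 17\right)\right)}{-11341} + \frac{31642}{28799} = \frac{\left(18 - 24\right) \left(44 + \left(-6 + 6 \left(-1\right)\right)\right) \left(6 + \left(-41 + 17\right)\right)}{-11341} + \frac{31642}{28799} = - 6 \left(44 - 12\right) \left(6 - 24\right) \left(- \frac{1}{11341}\right) + 31642 \cdot \frac{1}{28799} = - 6 \left(44 - 12\right) \left(-18\right) \left(- \frac{1}{11341}\right) + \frac{31642}{28799} = \left(-6\right) 32 \left(-18\right) \left(- \frac{1}{11341}\right) + \frac{31642}{28799} = \left(-192\right) \left(-18\right) \left(- \frac{1}{11341}\right) + \frac{31642}{28799} = 3456 \left(- \frac{1}{11341}\right) + \frac{31642}{28799} = - \frac{3456}{11341} + \frac{31642}{28799} = \frac{259322578}{326609459}$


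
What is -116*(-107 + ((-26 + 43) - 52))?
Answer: 16472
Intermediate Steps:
-116*(-107 + ((-26 + 43) - 52)) = -116*(-107 + (17 - 52)) = -116*(-107 - 35) = -116*(-142) = 16472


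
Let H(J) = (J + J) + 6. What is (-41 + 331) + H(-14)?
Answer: 268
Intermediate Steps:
H(J) = 6 + 2*J (H(J) = 2*J + 6 = 6 + 2*J)
(-41 + 331) + H(-14) = (-41 + 331) + (6 + 2*(-14)) = 290 + (6 - 28) = 290 - 22 = 268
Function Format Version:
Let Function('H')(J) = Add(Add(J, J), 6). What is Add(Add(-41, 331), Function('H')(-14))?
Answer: 268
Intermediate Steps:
Function('H')(J) = Add(6, Mul(2, J)) (Function('H')(J) = Add(Mul(2, J), 6) = Add(6, Mul(2, J)))
Add(Add(-41, 331), Function('H')(-14)) = Add(Add(-41, 331), Add(6, Mul(2, -14))) = Add(290, Add(6, -28)) = Add(290, -22) = 268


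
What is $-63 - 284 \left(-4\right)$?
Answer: $1073$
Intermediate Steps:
$-63 - 284 \left(-4\right) = -63 - -1136 = -63 + 1136 = 1073$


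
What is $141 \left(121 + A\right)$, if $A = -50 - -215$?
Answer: $40326$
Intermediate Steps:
$A = 165$ ($A = -50 + 215 = 165$)
$141 \left(121 + A\right) = 141 \left(121 + 165\right) = 141 \cdot 286 = 40326$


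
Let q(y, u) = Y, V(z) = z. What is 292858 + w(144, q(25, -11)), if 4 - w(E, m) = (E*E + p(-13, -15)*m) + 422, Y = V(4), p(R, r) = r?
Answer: 271764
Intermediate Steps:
Y = 4
q(y, u) = 4
w(E, m) = -418 - E**2 + 15*m (w(E, m) = 4 - ((E*E - 15*m) + 422) = 4 - ((E**2 - 15*m) + 422) = 4 - (422 + E**2 - 15*m) = 4 + (-422 - E**2 + 15*m) = -418 - E**2 + 15*m)
292858 + w(144, q(25, -11)) = 292858 + (-418 - 1*144**2 + 15*4) = 292858 + (-418 - 1*20736 + 60) = 292858 + (-418 - 20736 + 60) = 292858 - 21094 = 271764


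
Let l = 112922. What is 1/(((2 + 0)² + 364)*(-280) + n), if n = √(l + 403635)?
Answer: -4480/461596741 - √516557/10616725043 ≈ -9.7731e-6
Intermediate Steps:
n = √516557 (n = √(112922 + 403635) = √516557 ≈ 718.72)
1/(((2 + 0)² + 364)*(-280) + n) = 1/(((2 + 0)² + 364)*(-280) + √516557) = 1/((2² + 364)*(-280) + √516557) = 1/((4 + 364)*(-280) + √516557) = 1/(368*(-280) + √516557) = 1/(-103040 + √516557)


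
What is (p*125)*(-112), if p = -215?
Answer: 3010000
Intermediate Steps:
(p*125)*(-112) = -215*125*(-112) = -26875*(-112) = 3010000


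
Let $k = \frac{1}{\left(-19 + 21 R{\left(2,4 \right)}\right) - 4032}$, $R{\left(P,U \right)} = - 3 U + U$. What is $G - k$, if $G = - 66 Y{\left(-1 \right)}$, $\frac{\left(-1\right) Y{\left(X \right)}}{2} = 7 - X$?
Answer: $\frac{4455265}{4219} \approx 1056.0$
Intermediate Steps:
$R{\left(P,U \right)} = - 2 U$
$Y{\left(X \right)} = -14 + 2 X$ ($Y{\left(X \right)} = - 2 \left(7 - X\right) = -14 + 2 X$)
$G = 1056$ ($G = - 66 \left(-14 + 2 \left(-1\right)\right) = - 66 \left(-14 - 2\right) = \left(-66\right) \left(-16\right) = 1056$)
$k = - \frac{1}{4219}$ ($k = \frac{1}{\left(-19 + 21 \left(\left(-2\right) 4\right)\right) - 4032} = \frac{1}{\left(-19 + 21 \left(-8\right)\right) - 4032} = \frac{1}{\left(-19 - 168\right) - 4032} = \frac{1}{-187 - 4032} = \frac{1}{-4219} = - \frac{1}{4219} \approx -0.00023702$)
$G - k = 1056 - - \frac{1}{4219} = 1056 + \frac{1}{4219} = \frac{4455265}{4219}$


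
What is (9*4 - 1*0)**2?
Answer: 1296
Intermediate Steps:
(9*4 - 1*0)**2 = (36 + 0)**2 = 36**2 = 1296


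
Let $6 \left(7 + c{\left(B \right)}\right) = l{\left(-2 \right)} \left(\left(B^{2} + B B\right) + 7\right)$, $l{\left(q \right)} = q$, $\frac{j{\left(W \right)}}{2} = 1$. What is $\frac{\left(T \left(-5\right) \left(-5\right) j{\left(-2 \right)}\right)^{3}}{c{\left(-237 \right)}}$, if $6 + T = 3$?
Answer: $\frac{5062500}{56183} \approx 90.107$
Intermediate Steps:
$T = -3$ ($T = -6 + 3 = -3$)
$j{\left(W \right)} = 2$ ($j{\left(W \right)} = 2 \cdot 1 = 2$)
$c{\left(B \right)} = - \frac{28}{3} - \frac{2 B^{2}}{3}$ ($c{\left(B \right)} = -7 + \frac{\left(-2\right) \left(\left(B^{2} + B B\right) + 7\right)}{6} = -7 + \frac{\left(-2\right) \left(\left(B^{2} + B^{2}\right) + 7\right)}{6} = -7 + \frac{\left(-2\right) \left(2 B^{2} + 7\right)}{6} = -7 + \frac{\left(-2\right) \left(7 + 2 B^{2}\right)}{6} = -7 + \frac{-14 - 4 B^{2}}{6} = -7 - \left(\frac{7}{3} + \frac{2 B^{2}}{3}\right) = - \frac{28}{3} - \frac{2 B^{2}}{3}$)
$\frac{\left(T \left(-5\right) \left(-5\right) j{\left(-2 \right)}\right)^{3}}{c{\left(-237 \right)}} = \frac{\left(\left(-3\right) \left(-5\right) \left(-5\right) 2\right)^{3}}{- \frac{28}{3} - \frac{2 \left(-237\right)^{2}}{3}} = \frac{\left(15 \left(-5\right) 2\right)^{3}}{- \frac{28}{3} - 37446} = \frac{\left(\left(-75\right) 2\right)^{3}}{- \frac{28}{3} - 37446} = \frac{\left(-150\right)^{3}}{- \frac{112366}{3}} = \left(-3375000\right) \left(- \frac{3}{112366}\right) = \frac{5062500}{56183}$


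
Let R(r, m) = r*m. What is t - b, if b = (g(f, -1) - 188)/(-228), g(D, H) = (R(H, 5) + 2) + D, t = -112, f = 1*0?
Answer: -25727/228 ≈ -112.84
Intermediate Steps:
f = 0
R(r, m) = m*r
g(D, H) = 2 + D + 5*H (g(D, H) = (5*H + 2) + D = (2 + 5*H) + D = 2 + D + 5*H)
b = 191/228 (b = ((2 + 0 + 5*(-1)) - 188)/(-228) = ((2 + 0 - 5) - 188)*(-1/228) = (-3 - 188)*(-1/228) = -191*(-1/228) = 191/228 ≈ 0.83772)
t - b = -112 - 1*191/228 = -112 - 191/228 = -25727/228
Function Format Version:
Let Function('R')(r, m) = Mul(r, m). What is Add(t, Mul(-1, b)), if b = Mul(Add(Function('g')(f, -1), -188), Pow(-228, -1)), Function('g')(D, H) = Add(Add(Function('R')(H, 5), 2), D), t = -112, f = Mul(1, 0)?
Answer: Rational(-25727, 228) ≈ -112.84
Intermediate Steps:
f = 0
Function('R')(r, m) = Mul(m, r)
Function('g')(D, H) = Add(2, D, Mul(5, H)) (Function('g')(D, H) = Add(Add(Mul(5, H), 2), D) = Add(Add(2, Mul(5, H)), D) = Add(2, D, Mul(5, H)))
b = Rational(191, 228) (b = Mul(Add(Add(2, 0, Mul(5, -1)), -188), Pow(-228, -1)) = Mul(Add(Add(2, 0, -5), -188), Rational(-1, 228)) = Mul(Add(-3, -188), Rational(-1, 228)) = Mul(-191, Rational(-1, 228)) = Rational(191, 228) ≈ 0.83772)
Add(t, Mul(-1, b)) = Add(-112, Mul(-1, Rational(191, 228))) = Add(-112, Rational(-191, 228)) = Rational(-25727, 228)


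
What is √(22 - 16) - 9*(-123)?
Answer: 1107 + √6 ≈ 1109.4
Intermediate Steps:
√(22 - 16) - 9*(-123) = √6 + 1107 = 1107 + √6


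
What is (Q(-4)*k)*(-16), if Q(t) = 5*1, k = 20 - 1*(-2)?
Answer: -1760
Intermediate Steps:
k = 22 (k = 20 + 2 = 22)
Q(t) = 5
(Q(-4)*k)*(-16) = (5*22)*(-16) = 110*(-16) = -1760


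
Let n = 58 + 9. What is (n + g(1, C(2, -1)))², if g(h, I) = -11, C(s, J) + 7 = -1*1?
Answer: 3136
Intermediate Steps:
C(s, J) = -8 (C(s, J) = -7 - 1*1 = -7 - 1 = -8)
n = 67
(n + g(1, C(2, -1)))² = (67 - 11)² = 56² = 3136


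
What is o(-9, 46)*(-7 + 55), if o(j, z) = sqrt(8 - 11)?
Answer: 48*I*sqrt(3) ≈ 83.138*I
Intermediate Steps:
o(j, z) = I*sqrt(3) (o(j, z) = sqrt(-3) = I*sqrt(3))
o(-9, 46)*(-7 + 55) = (I*sqrt(3))*(-7 + 55) = (I*sqrt(3))*48 = 48*I*sqrt(3)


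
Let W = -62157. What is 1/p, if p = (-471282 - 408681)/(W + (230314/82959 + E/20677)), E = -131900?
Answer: 106626770044673/1509438586140009 ≈ 0.070640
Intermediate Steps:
p = 1509438586140009/106626770044673 (p = (-471282 - 408681)/(-62157 + (230314/82959 - 131900/20677)) = -879963/(-62157 + (230314*(1/82959) - 131900*1/20677)) = -879963/(-62157 + (230314/82959 - 131900/20677)) = -879963/(-62157 - 6180089522/1715343243) = -879963/(-106626770044673/1715343243) = -879963*(-1715343243/106626770044673) = 1509438586140009/106626770044673 ≈ 14.156)
1/p = 1/(1509438586140009/106626770044673) = 106626770044673/1509438586140009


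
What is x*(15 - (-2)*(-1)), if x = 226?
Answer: 2938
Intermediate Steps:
x*(15 - (-2)*(-1)) = 226*(15 - (-2)*(-1)) = 226*(15 - 1*2) = 226*(15 - 2) = 226*13 = 2938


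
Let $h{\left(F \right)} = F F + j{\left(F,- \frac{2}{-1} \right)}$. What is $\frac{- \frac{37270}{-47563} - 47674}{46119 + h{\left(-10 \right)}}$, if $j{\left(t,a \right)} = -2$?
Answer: $- \frac{2267481192}{2198219171} \approx -1.0315$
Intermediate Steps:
$h{\left(F \right)} = -2 + F^{2}$ ($h{\left(F \right)} = F F - 2 = F^{2} - 2 = -2 + F^{2}$)
$\frac{- \frac{37270}{-47563} - 47674}{46119 + h{\left(-10 \right)}} = \frac{- \frac{37270}{-47563} - 47674}{46119 - \left(2 - \left(-10\right)^{2}\right)} = \frac{\left(-37270\right) \left(- \frac{1}{47563}\right) - 47674}{46119 + \left(-2 + 100\right)} = \frac{\frac{37270}{47563} - 47674}{46119 + 98} = - \frac{2267481192}{47563 \cdot 46217} = \left(- \frac{2267481192}{47563}\right) \frac{1}{46217} = - \frac{2267481192}{2198219171}$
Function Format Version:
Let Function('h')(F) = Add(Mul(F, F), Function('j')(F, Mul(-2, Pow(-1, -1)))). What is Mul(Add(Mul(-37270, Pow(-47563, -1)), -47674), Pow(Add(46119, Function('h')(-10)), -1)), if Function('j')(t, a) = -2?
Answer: Rational(-2267481192, 2198219171) ≈ -1.0315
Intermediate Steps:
Function('h')(F) = Add(-2, Pow(F, 2)) (Function('h')(F) = Add(Mul(F, F), -2) = Add(Pow(F, 2), -2) = Add(-2, Pow(F, 2)))
Mul(Add(Mul(-37270, Pow(-47563, -1)), -47674), Pow(Add(46119, Function('h')(-10)), -1)) = Mul(Add(Mul(-37270, Pow(-47563, -1)), -47674), Pow(Add(46119, Add(-2, Pow(-10, 2))), -1)) = Mul(Add(Mul(-37270, Rational(-1, 47563)), -47674), Pow(Add(46119, Add(-2, 100)), -1)) = Mul(Add(Rational(37270, 47563), -47674), Pow(Add(46119, 98), -1)) = Mul(Rational(-2267481192, 47563), Pow(46217, -1)) = Mul(Rational(-2267481192, 47563), Rational(1, 46217)) = Rational(-2267481192, 2198219171)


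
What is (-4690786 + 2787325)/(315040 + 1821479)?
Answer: -90641/101739 ≈ -0.89092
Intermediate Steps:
(-4690786 + 2787325)/(315040 + 1821479) = -1903461/2136519 = -1903461*1/2136519 = -90641/101739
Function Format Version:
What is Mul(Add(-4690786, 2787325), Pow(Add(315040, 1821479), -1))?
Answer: Rational(-90641, 101739) ≈ -0.89092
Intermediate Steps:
Mul(Add(-4690786, 2787325), Pow(Add(315040, 1821479), -1)) = Mul(-1903461, Pow(2136519, -1)) = Mul(-1903461, Rational(1, 2136519)) = Rational(-90641, 101739)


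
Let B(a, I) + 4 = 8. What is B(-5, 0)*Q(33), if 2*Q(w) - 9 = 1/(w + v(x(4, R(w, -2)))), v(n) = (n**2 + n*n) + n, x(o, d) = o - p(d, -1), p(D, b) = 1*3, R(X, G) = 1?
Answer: 325/18 ≈ 18.056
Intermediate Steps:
B(a, I) = 4 (B(a, I) = -4 + 8 = 4)
p(D, b) = 3
x(o, d) = -3 + o (x(o, d) = o - 1*3 = o - 3 = -3 + o)
v(n) = n + 2*n**2 (v(n) = (n**2 + n**2) + n = 2*n**2 + n = n + 2*n**2)
Q(w) = 9/2 + 1/(2*(3 + w)) (Q(w) = 9/2 + 1/(2*(w + (-3 + 4)*(1 + 2*(-3 + 4)))) = 9/2 + 1/(2*(w + 1*(1 + 2*1))) = 9/2 + 1/(2*(w + 1*(1 + 2))) = 9/2 + 1/(2*(w + 1*3)) = 9/2 + 1/(2*(w + 3)) = 9/2 + 1/(2*(3 + w)))
B(-5, 0)*Q(33) = 4*((28 + 9*33)/(2*(3 + 33))) = 4*((1/2)*(28 + 297)/36) = 4*((1/2)*(1/36)*325) = 4*(325/72) = 325/18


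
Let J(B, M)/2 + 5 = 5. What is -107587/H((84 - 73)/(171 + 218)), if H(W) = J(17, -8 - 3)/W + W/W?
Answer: -107587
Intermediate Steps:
J(B, M) = 0 (J(B, M) = -10 + 2*5 = -10 + 10 = 0)
H(W) = 1 (H(W) = 0/W + W/W = 0 + 1 = 1)
-107587/H((84 - 73)/(171 + 218)) = -107587/1 = -107587*1 = -107587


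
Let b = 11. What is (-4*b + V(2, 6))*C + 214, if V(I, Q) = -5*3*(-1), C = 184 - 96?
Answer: -2338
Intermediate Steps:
C = 88
V(I, Q) = 15 (V(I, Q) = -15*(-1) = 15)
(-4*b + V(2, 6))*C + 214 = (-4*11 + 15)*88 + 214 = (-44 + 15)*88 + 214 = -29*88 + 214 = -2552 + 214 = -2338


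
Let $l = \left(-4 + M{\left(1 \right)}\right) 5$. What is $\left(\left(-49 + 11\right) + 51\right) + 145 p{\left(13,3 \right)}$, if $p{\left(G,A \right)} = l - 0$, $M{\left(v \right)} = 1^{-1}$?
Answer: $-2162$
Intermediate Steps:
$M{\left(v \right)} = 1$
$l = -15$ ($l = \left(-4 + 1\right) 5 = \left(-3\right) 5 = -15$)
$p{\left(G,A \right)} = -15$ ($p{\left(G,A \right)} = -15 - 0 = -15 + 0 = -15$)
$\left(\left(-49 + 11\right) + 51\right) + 145 p{\left(13,3 \right)} = \left(\left(-49 + 11\right) + 51\right) + 145 \left(-15\right) = \left(-38 + 51\right) - 2175 = 13 - 2175 = -2162$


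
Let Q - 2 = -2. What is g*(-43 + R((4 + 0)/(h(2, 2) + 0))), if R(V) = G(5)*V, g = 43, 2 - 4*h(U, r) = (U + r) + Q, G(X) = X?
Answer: -3569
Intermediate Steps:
Q = 0 (Q = 2 - 2 = 0)
h(U, r) = ½ - U/4 - r/4 (h(U, r) = ½ - ((U + r) + 0)/4 = ½ - (U + r)/4 = ½ + (-U/4 - r/4) = ½ - U/4 - r/4)
R(V) = 5*V
g*(-43 + R((4 + 0)/(h(2, 2) + 0))) = 43*(-43 + 5*((4 + 0)/((½ - ¼*2 - ¼*2) + 0))) = 43*(-43 + 5*(4/((½ - ½ - ½) + 0))) = 43*(-43 + 5*(4/(-½ + 0))) = 43*(-43 + 5*(4/(-½))) = 43*(-43 + 5*(4*(-2))) = 43*(-43 + 5*(-8)) = 43*(-43 - 40) = 43*(-83) = -3569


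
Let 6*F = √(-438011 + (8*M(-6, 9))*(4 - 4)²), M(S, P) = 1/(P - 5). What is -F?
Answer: -7*I*√8939/6 ≈ -110.3*I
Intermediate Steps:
M(S, P) = 1/(-5 + P)
F = 7*I*√8939/6 (F = √(-438011 + (8/(-5 + 9))*(4 - 4)²)/6 = √(-438011 + (8/4)*0²)/6 = √(-438011 + (8*(¼))*0)/6 = √(-438011 + 2*0)/6 = √(-438011 + 0)/6 = √(-438011)/6 = (7*I*√8939)/6 = 7*I*√8939/6 ≈ 110.3*I)
-F = -7*I*√8939/6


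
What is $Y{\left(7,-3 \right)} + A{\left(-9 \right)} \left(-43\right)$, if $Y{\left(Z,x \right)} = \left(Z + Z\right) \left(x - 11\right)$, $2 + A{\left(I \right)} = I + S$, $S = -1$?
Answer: $320$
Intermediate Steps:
$A{\left(I \right)} = -3 + I$ ($A{\left(I \right)} = -2 + \left(I - 1\right) = -2 + \left(-1 + I\right) = -3 + I$)
$Y{\left(Z,x \right)} = 2 Z \left(-11 + x\right)$
$Y{\left(7,-3 \right)} + A{\left(-9 \right)} \left(-43\right) = 2 \cdot 7 \left(-11 - 3\right) + \left(-3 - 9\right) \left(-43\right) = 2 \cdot 7 \left(-14\right) - -516 = -196 + 516 = 320$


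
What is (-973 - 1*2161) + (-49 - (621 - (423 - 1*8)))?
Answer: -3389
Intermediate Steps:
(-973 - 1*2161) + (-49 - (621 - (423 - 1*8))) = (-973 - 2161) + (-49 - (621 - (423 - 8))) = -3134 + (-49 - (621 - 1*415)) = -3134 + (-49 - (621 - 415)) = -3134 + (-49 - 1*206) = -3134 + (-49 - 206) = -3134 - 255 = -3389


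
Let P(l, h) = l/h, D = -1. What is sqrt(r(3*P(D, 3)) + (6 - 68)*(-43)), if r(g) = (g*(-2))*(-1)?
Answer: 6*sqrt(74) ≈ 51.614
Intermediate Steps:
r(g) = 2*g (r(g) = -2*g*(-1) = 2*g)
sqrt(r(3*P(D, 3)) + (6 - 68)*(-43)) = sqrt(2*(3*(-1/3)) + (6 - 68)*(-43)) = sqrt(2*(3*(-1*1/3)) - 62*(-43)) = sqrt(2*(3*(-1/3)) + 2666) = sqrt(2*(-1) + 2666) = sqrt(-2 + 2666) = sqrt(2664) = 6*sqrt(74)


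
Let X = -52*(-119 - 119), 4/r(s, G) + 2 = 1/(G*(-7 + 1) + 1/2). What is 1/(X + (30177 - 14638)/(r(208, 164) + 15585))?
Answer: 15333673/189784827424 ≈ 8.0795e-5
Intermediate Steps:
r(s, G) = 4/(-2 + 1/(1/2 - 6*G)) (r(s, G) = 4/(-2 + 1/(G*(-7 + 1) + 1/2)) = 4/(-2 + 1/(G*(-6) + 1/2)) = 4/(-2 + 1/(-6*G + 1/2)) = 4/(-2 + 1/(1/2 - 6*G)))
X = 12376 (X = -52*(-238) = 12376)
1/(X + (30177 - 14638)/(r(208, 164) + 15585)) = 1/(12376 + (30177 - 14638)/((-2 + (1/6)/164) + 15585)) = 1/(12376 + 15539/((-2 + (1/6)*(1/164)) + 15585)) = 1/(12376 + 15539/((-2 + 1/984) + 15585)) = 1/(12376 + 15539/(-1967/984 + 15585)) = 1/(12376 + 15539/(15333673/984)) = 1/(12376 + 15539*(984/15333673)) = 1/(12376 + 15290376/15333673) = 1/(189784827424/15333673) = 15333673/189784827424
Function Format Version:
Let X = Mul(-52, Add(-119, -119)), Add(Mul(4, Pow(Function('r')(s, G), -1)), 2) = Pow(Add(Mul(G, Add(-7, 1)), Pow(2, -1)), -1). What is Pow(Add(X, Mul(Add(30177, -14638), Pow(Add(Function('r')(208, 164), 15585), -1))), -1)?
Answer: Rational(15333673, 189784827424) ≈ 8.0795e-5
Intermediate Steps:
Function('r')(s, G) = Mul(4, Pow(Add(-2, Pow(Add(Rational(1, 2), Mul(-6, G)), -1)), -1)) (Function('r')(s, G) = Mul(4, Pow(Add(-2, Pow(Add(Mul(G, Add(-7, 1)), Pow(2, -1)), -1)), -1)) = Mul(4, Pow(Add(-2, Pow(Add(Mul(G, -6), Rational(1, 2)), -1)), -1)) = Mul(4, Pow(Add(-2, Pow(Add(Mul(-6, G), Rational(1, 2)), -1)), -1)) = Mul(4, Pow(Add(-2, Pow(Add(Rational(1, 2), Mul(-6, G)), -1)), -1)))
X = 12376 (X = Mul(-52, -238) = 12376)
Pow(Add(X, Mul(Add(30177, -14638), Pow(Add(Function('r')(208, 164), 15585), -1))), -1) = Pow(Add(12376, Mul(Add(30177, -14638), Pow(Add(Add(-2, Mul(Rational(1, 6), Pow(164, -1))), 15585), -1))), -1) = Pow(Add(12376, Mul(15539, Pow(Add(Add(-2, Mul(Rational(1, 6), Rational(1, 164))), 15585), -1))), -1) = Pow(Add(12376, Mul(15539, Pow(Add(Add(-2, Rational(1, 984)), 15585), -1))), -1) = Pow(Add(12376, Mul(15539, Pow(Add(Rational(-1967, 984), 15585), -1))), -1) = Pow(Add(12376, Mul(15539, Pow(Rational(15333673, 984), -1))), -1) = Pow(Add(12376, Mul(15539, Rational(984, 15333673))), -1) = Pow(Add(12376, Rational(15290376, 15333673)), -1) = Pow(Rational(189784827424, 15333673), -1) = Rational(15333673, 189784827424)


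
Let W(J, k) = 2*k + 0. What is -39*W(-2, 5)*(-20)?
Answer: 7800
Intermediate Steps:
W(J, k) = 2*k
-39*W(-2, 5)*(-20) = -78*5*(-20) = -39*10*(-20) = -390*(-20) = 7800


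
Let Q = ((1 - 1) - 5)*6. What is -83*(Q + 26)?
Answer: 332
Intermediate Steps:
Q = -30 (Q = (0 - 5)*6 = -5*6 = -30)
-83*(Q + 26) = -83*(-30 + 26) = -83*(-4) = 332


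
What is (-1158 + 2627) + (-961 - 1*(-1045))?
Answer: 1553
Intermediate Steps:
(-1158 + 2627) + (-961 - 1*(-1045)) = 1469 + (-961 + 1045) = 1469 + 84 = 1553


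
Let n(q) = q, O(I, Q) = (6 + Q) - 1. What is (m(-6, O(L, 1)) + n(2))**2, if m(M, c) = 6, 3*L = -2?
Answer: 64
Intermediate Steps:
L = -2/3 (L = (1/3)*(-2) = -2/3 ≈ -0.66667)
O(I, Q) = 5 + Q
(m(-6, O(L, 1)) + n(2))**2 = (6 + 2)**2 = 8**2 = 64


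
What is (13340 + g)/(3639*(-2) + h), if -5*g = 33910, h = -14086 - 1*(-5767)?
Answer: -2186/5199 ≈ -0.42047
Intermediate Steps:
h = -8319 (h = -14086 + 5767 = -8319)
g = -6782 (g = -⅕*33910 = -6782)
(13340 + g)/(3639*(-2) + h) = (13340 - 6782)/(3639*(-2) - 8319) = 6558/(-7278 - 8319) = 6558/(-15597) = 6558*(-1/15597) = -2186/5199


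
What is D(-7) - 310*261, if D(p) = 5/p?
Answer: -566375/7 ≈ -80911.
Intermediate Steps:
D(-7) - 310*261 = 5/(-7) - 310*261 = 5*(-⅐) - 80910 = -5/7 - 80910 = -566375/7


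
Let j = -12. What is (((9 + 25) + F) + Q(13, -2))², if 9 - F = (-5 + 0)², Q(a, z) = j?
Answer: 36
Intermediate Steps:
Q(a, z) = -12
F = -16 (F = 9 - (-5 + 0)² = 9 - 1*(-5)² = 9 - 1*25 = 9 - 25 = -16)
(((9 + 25) + F) + Q(13, -2))² = (((9 + 25) - 16) - 12)² = ((34 - 16) - 12)² = (18 - 12)² = 6² = 36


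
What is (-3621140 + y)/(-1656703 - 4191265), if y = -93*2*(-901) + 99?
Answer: 3453455/5847968 ≈ 0.59054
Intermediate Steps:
y = 167685 (y = -186*(-901) + 99 = 167586 + 99 = 167685)
(-3621140 + y)/(-1656703 - 4191265) = (-3621140 + 167685)/(-1656703 - 4191265) = -3453455/(-5847968) = -3453455*(-1/5847968) = 3453455/5847968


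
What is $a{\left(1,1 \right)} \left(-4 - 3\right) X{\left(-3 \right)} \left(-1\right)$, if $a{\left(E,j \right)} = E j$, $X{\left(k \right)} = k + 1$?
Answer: $-14$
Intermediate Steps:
$X{\left(k \right)} = 1 + k$
$a{\left(1,1 \right)} \left(-4 - 3\right) X{\left(-3 \right)} \left(-1\right) = 1 \cdot 1 \left(-4 - 3\right) \left(1 - 3\right) \left(-1\right) = 1 \left(-7\right) \left(-2\right) \left(-1\right) = \left(-7\right) \left(-2\right) \left(-1\right) = 14 \left(-1\right) = -14$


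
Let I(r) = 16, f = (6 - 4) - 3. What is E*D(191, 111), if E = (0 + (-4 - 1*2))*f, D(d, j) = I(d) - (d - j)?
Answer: -384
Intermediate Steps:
f = -1 (f = 2 - 3 = -1)
D(d, j) = 16 + j - d (D(d, j) = 16 - (d - j) = 16 + (j - d) = 16 + j - d)
E = 6 (E = (0 + (-4 - 1*2))*(-1) = (0 + (-4 - 2))*(-1) = (0 - 6)*(-1) = -6*(-1) = 6)
E*D(191, 111) = 6*(16 + 111 - 1*191) = 6*(16 + 111 - 191) = 6*(-64) = -384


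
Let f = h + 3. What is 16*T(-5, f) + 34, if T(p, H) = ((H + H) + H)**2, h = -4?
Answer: 178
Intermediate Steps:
f = -1 (f = -4 + 3 = -1)
T(p, H) = 9*H**2 (T(p, H) = (2*H + H)**2 = (3*H)**2 = 9*H**2)
16*T(-5, f) + 34 = 16*(9*(-1)**2) + 34 = 16*(9*1) + 34 = 16*9 + 34 = 144 + 34 = 178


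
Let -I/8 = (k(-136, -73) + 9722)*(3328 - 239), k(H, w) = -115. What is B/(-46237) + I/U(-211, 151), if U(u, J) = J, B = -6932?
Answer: -10977041156876/6981787 ≈ -1.5722e+6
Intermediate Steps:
I = -237408184 (I = -8*(-115 + 9722)*(3328 - 239) = -76856*3089 = -8*29676023 = -237408184)
B/(-46237) + I/U(-211, 151) = -6932/(-46237) - 237408184/151 = -6932*(-1/46237) - 237408184*1/151 = 6932/46237 - 237408184/151 = -10977041156876/6981787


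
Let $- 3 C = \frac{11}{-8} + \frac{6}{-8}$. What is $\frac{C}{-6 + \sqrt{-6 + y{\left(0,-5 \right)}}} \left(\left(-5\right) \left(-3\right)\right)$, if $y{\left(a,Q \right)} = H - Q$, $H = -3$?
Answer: $- \frac{51}{32} - \frac{17 i}{32} \approx -1.5938 - 0.53125 i$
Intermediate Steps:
$y{\left(a,Q \right)} = -3 - Q$
$C = \frac{17}{24}$ ($C = - \frac{\frac{11}{-8} + \frac{6}{-8}}{3} = - \frac{11 \left(- \frac{1}{8}\right) + 6 \left(- \frac{1}{8}\right)}{3} = - \frac{- \frac{11}{8} - \frac{3}{4}}{3} = \left(- \frac{1}{3}\right) \left(- \frac{17}{8}\right) = \frac{17}{24} \approx 0.70833$)
$\frac{C}{-6 + \sqrt{-6 + y{\left(0,-5 \right)}}} \left(\left(-5\right) \left(-3\right)\right) = \frac{17}{24 \left(-6 + \sqrt{-6 - -2}\right)} \left(\left(-5\right) \left(-3\right)\right) = \frac{17}{24 \left(-6 + \sqrt{-6 + \left(-3 + 5\right)}\right)} 15 = \frac{17}{24 \left(-6 + \sqrt{-6 + 2}\right)} 15 = \frac{17}{24 \left(-6 + \sqrt{-4}\right)} 15 = \frac{17}{24 \left(-6 + 2 i\right)} 15 = \frac{17 \frac{-6 - 2 i}{40}}{24} \cdot 15 = \frac{17 \left(-6 - 2 i\right)}{960} \cdot 15 = \frac{17 \left(-6 - 2 i\right)}{64}$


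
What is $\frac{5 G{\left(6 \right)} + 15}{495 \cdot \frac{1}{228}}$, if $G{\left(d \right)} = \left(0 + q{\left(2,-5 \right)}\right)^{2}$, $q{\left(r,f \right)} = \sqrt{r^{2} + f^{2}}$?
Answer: $\frac{2432}{33} \approx 73.697$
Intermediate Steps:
$q{\left(r,f \right)} = \sqrt{f^{2} + r^{2}}$
$G{\left(d \right)} = 29$ ($G{\left(d \right)} = \left(0 + \sqrt{\left(-5\right)^{2} + 2^{2}}\right)^{2} = \left(0 + \sqrt{25 + 4}\right)^{2} = \left(0 + \sqrt{29}\right)^{2} = \left(\sqrt{29}\right)^{2} = 29$)
$\frac{5 G{\left(6 \right)} + 15}{495 \cdot \frac{1}{228}} = \frac{5 \cdot 29 + 15}{495 \cdot \frac{1}{228}} = \frac{145 + 15}{495 \cdot \frac{1}{228}} = \frac{160}{\frac{165}{76}} = 160 \cdot \frac{76}{165} = \frac{2432}{33}$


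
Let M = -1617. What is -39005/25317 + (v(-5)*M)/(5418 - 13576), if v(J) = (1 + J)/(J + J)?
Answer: -26019634/17804835 ≈ -1.4614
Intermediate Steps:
v(J) = (1 + J)/(2*J) (v(J) = (1 + J)/((2*J)) = (1 + J)*(1/(2*J)) = (1 + J)/(2*J))
-39005/25317 + (v(-5)*M)/(5418 - 13576) = -39005/25317 + (((½)*(1 - 5)/(-5))*(-1617))/(5418 - 13576) = -39005*1/25317 + (((½)*(-⅕)*(-4))*(-1617))/(-8158) = -1345/873 + ((⅖)*(-1617))*(-1/8158) = -1345/873 - 3234/5*(-1/8158) = -1345/873 + 1617/20395 = -26019634/17804835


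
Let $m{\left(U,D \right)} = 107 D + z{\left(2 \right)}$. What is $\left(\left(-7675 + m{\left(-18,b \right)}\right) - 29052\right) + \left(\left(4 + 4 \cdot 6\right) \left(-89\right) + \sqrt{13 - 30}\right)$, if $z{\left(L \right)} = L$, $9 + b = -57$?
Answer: $-46279 + i \sqrt{17} \approx -46279.0 + 4.1231 i$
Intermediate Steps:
$b = -66$ ($b = -9 - 57 = -66$)
$m{\left(U,D \right)} = 2 + 107 D$ ($m{\left(U,D \right)} = 107 D + 2 = 2 + 107 D$)
$\left(\left(-7675 + m{\left(-18,b \right)}\right) - 29052\right) + \left(\left(4 + 4 \cdot 6\right) \left(-89\right) + \sqrt{13 - 30}\right) = \left(\left(-7675 + \left(2 + 107 \left(-66\right)\right)\right) - 29052\right) + \left(\left(4 + 4 \cdot 6\right) \left(-89\right) + \sqrt{13 - 30}\right) = \left(\left(-7675 + \left(2 - 7062\right)\right) - 29052\right) + \left(\left(4 + 24\right) \left(-89\right) + \sqrt{-17}\right) = \left(\left(-7675 - 7060\right) - 29052\right) + \left(28 \left(-89\right) + i \sqrt{17}\right) = \left(-14735 - 29052\right) - \left(2492 - i \sqrt{17}\right) = -43787 - \left(2492 - i \sqrt{17}\right) = -46279 + i \sqrt{17}$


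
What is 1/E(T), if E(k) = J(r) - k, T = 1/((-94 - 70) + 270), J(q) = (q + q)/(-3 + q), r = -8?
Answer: 1166/1685 ≈ 0.69199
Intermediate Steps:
J(q) = 2*q/(-3 + q) (J(q) = (2*q)/(-3 + q) = 2*q/(-3 + q))
T = 1/106 (T = 1/(-164 + 270) = 1/106 ≈ 0.0094340)
E(k) = 16/11 - k (E(k) = 2*(-8)/(-3 - 8) - k = 2*(-8)/(-11) - k = 2*(-8)*(-1/11) - k = 16/11 - k)
1/E(T) = 1/(16/11 - 1*1/106) = 1/(16/11 - 1/106) = 1/(1685/1166) = 1166/1685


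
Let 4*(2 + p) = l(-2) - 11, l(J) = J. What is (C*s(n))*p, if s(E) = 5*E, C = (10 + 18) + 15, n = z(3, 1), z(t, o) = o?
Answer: -4515/4 ≈ -1128.8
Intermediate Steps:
n = 1
C = 43 (C = 28 + 15 = 43)
p = -21/4 (p = -2 + (-2 - 11)/4 = -2 + (1/4)*(-13) = -2 - 13/4 = -21/4 ≈ -5.2500)
(C*s(n))*p = (43*(5*1))*(-21/4) = (43*5)*(-21/4) = 215*(-21/4) = -4515/4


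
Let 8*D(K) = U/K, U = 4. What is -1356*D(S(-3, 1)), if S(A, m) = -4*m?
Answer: 339/2 ≈ 169.50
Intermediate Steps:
D(K) = 1/(2*K) (D(K) = (4/K)/8 = 1/(2*K))
-1356*D(S(-3, 1)) = -678/((-4*1)) = -678/(-4) = -678*(-1)/4 = -1356*(-1/8) = 339/2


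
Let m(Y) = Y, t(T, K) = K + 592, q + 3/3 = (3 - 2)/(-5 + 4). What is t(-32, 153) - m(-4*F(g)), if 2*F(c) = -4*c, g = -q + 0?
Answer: 729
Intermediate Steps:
q = -2 (q = -1 + (3 - 2)/(-5 + 4) = -1 + 1/(-1) = -1 + 1*(-1) = -1 - 1 = -2)
t(T, K) = 592 + K
g = 2 (g = -1*(-2) + 0 = 2 + 0 = 2)
F(c) = -2*c (F(c) = (-4*c)/2 = -2*c)
t(-32, 153) - m(-4*F(g)) = (592 + 153) - (-4)*(-2*2) = 745 - (-4)*(-4) = 745 - 1*16 = 745 - 16 = 729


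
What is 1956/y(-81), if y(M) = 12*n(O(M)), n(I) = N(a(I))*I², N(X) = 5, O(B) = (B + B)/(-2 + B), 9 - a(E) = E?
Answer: 1122907/131220 ≈ 8.5574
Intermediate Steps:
a(E) = 9 - E
O(B) = 2*B/(-2 + B) (O(B) = (2*B)/(-2 + B) = 2*B/(-2 + B))
n(I) = 5*I²
y(M) = 240*M²/(-2 + M)² (y(M) = 12*(5*(2*M/(-2 + M))²) = 12*(5*(4*M²/(-2 + M)²)) = 12*(20*M²/(-2 + M)²) = 240*M²/(-2 + M)²)
1956/y(-81) = 1956/((240*(-81)²/(-2 - 81)²)) = 1956/((240*6561/(-83)²)) = 1956/((240*6561*(1/6889))) = 1956/(1574640/6889) = 1956*(6889/1574640) = 1122907/131220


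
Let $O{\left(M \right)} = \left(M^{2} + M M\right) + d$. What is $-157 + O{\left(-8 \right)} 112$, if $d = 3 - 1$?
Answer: $14403$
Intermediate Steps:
$d = 2$ ($d = 3 - 1 = 2$)
$O{\left(M \right)} = 2 + 2 M^{2}$ ($O{\left(M \right)} = \left(M^{2} + M M\right) + 2 = \left(M^{2} + M^{2}\right) + 2 = 2 M^{2} + 2 = 2 + 2 M^{2}$)
$-157 + O{\left(-8 \right)} 112 = -157 + \left(2 + 2 \left(-8\right)^{2}\right) 112 = -157 + \left(2 + 2 \cdot 64\right) 112 = -157 + \left(2 + 128\right) 112 = -157 + 130 \cdot 112 = -157 + 14560 = 14403$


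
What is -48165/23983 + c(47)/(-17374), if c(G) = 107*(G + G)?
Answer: -539019862/208340321 ≈ -2.5872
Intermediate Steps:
c(G) = 214*G (c(G) = 107*(2*G) = 214*G)
-48165/23983 + c(47)/(-17374) = -48165/23983 + (214*47)/(-17374) = -48165*1/23983 + 10058*(-1/17374) = -48165/23983 - 5029/8687 = -539019862/208340321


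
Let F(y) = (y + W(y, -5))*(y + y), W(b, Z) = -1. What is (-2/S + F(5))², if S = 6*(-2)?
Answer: 58081/36 ≈ 1613.4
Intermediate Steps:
S = -12
F(y) = 2*y*(-1 + y) (F(y) = (y - 1)*(y + y) = (-1 + y)*(2*y) = 2*y*(-1 + y))
(-2/S + F(5))² = (-2/(-12) + 2*5*(-1 + 5))² = (-2*(-1/12) + 2*5*4)² = (⅙ + 40)² = (241/6)² = 58081/36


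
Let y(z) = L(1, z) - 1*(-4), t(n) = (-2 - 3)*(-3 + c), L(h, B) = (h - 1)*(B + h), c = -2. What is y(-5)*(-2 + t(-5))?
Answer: 92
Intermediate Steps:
L(h, B) = (-1 + h)*(B + h)
t(n) = 25 (t(n) = (-2 - 3)*(-3 - 2) = -5*(-5) = 25)
y(z) = 4 (y(z) = (1² - z - 1*1 + z*1) - 1*(-4) = (1 - z - 1 + z) + 4 = 0 + 4 = 4)
y(-5)*(-2 + t(-5)) = 4*(-2 + 25) = 4*23 = 92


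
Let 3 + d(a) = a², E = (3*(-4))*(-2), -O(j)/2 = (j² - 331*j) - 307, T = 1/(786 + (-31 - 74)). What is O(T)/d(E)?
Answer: 285200074/265735053 ≈ 1.0732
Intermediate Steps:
T = 1/681 (T = 1/(786 - 105) = 1/681 ≈ 0.0014684)
O(j) = 614 - 2*j² + 662*j (O(j) = -2*((j² - 331*j) - 307) = -2*(-307 + j² - 331*j) = 614 - 2*j² + 662*j)
E = 24 (E = -12*(-2) = 24)
d(a) = -3 + a²
O(T)/d(E) = (614 - 2*(1/681)² + 662*(1/681))/(-3 + 24²) = (614 - 2*1/463761 + 662/681)/(-3 + 576) = (614 - 2/463761 + 662/681)/573 = (285200074/463761)*(1/573) = 285200074/265735053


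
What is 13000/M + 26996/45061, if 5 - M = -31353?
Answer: 716166784/706511419 ≈ 1.0137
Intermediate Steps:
M = 31358 (M = 5 - 1*(-31353) = 5 + 31353 = 31358)
13000/M + 26996/45061 = 13000/31358 + 26996/45061 = 13000*(1/31358) + 26996*(1/45061) = 6500/15679 + 26996/45061 = 716166784/706511419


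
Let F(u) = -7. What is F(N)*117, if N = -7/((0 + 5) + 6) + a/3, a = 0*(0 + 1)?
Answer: -819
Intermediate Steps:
a = 0 (a = 0*1 = 0)
N = -7/11 (N = -7/((0 + 5) + 6) + 0/3 = -7/(5 + 6) + 0*(⅓) = -7/11 + 0 = -7/11 ≈ -0.63636)
F(N)*117 = -7*117 = -819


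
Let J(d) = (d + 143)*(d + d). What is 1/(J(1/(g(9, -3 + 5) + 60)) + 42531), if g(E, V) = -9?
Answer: 2601/110637719 ≈ 2.3509e-5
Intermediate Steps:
J(d) = 2*d*(143 + d) (J(d) = (143 + d)*(2*d) = 2*d*(143 + d))
1/(J(1/(g(9, -3 + 5) + 60)) + 42531) = 1/(2*(143 + 1/(-9 + 60))/(-9 + 60) + 42531) = 1/(2*(143 + 1/51)/51 + 42531) = 1/(2*(1/51)*(143 + 1/51) + 42531) = 1/(2*(1/51)*(7294/51) + 42531) = 1/(14588/2601 + 42531) = 1/(110637719/2601) = 2601/110637719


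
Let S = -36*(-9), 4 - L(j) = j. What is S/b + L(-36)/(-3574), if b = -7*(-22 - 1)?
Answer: 575768/287707 ≈ 2.0012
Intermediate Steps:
L(j) = 4 - j
S = 324
b = 161 (b = -7*(-23) = 161)
S/b + L(-36)/(-3574) = 324/161 + (4 - 1*(-36))/(-3574) = 324*(1/161) + (4 + 36)*(-1/3574) = 324/161 + 40*(-1/3574) = 324/161 - 20/1787 = 575768/287707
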